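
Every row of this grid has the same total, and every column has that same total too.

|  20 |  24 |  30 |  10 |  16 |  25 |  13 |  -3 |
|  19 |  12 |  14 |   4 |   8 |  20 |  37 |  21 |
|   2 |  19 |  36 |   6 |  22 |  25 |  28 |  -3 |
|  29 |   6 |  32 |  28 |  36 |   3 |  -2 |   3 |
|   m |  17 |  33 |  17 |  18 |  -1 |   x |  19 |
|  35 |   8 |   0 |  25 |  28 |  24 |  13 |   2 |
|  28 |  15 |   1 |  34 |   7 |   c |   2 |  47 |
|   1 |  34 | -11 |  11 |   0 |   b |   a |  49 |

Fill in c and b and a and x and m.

Rows 1 and 2 both sum to 135, so that's the common total.
Column 1 has 20 + 19 + 2 + 29 + 35 + 28 + 1 = 134; the blank must be 135 − 134 = 1.
Row 7 has 28 + 15 + 1 + 34 + 7 + 2 + 47 = 134; the blank must be 135 − 134 = 1.
Row 5 has 1 + 17 + 33 + 17 + 18 − 1 + 19 = 104; the blank must be 135 − 104 = 31.
Column 7 has 13 + 37 + 28 − 2 + 31 + 13 + 2 = 122; the blank must be 135 − 122 = 13.
Row 8 has 1 + 34 − 11 + 11 + 0 + 13 + 49 = 97; the blank must be 135 − 97 = 38.

c = 1, b = 38, a = 13, x = 31, m = 1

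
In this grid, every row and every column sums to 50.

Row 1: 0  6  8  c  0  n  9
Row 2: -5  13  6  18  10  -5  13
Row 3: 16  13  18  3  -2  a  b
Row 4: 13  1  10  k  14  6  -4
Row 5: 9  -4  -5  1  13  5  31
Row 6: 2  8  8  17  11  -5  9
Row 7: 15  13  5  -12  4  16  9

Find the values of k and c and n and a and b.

Row 4 has 13 + 1 + 10 + 14 + 6 − 4 = 40; the blank must be 50 − 40 = 10.
Column 4 has 18 + 3 + 10 + 1 + 17 − 12 = 37; the blank must be 50 − 37 = 13.
Column 7 has 9 + 13 − 4 + 31 + 9 + 9 = 67; the blank must be 50 − 67 = -17.
Row 1 has 0 + 6 + 8 + 13 + 0 + 9 = 36; the blank must be 50 − 36 = 14.
Row 3 has 16 + 13 + 18 + 3 − 2 − 17 = 31; the blank must be 50 − 31 = 19.

k = 10, c = 13, n = 14, a = 19, b = -17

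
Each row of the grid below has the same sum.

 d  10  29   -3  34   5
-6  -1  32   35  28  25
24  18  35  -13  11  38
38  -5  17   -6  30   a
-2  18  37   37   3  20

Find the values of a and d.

a = 39, d = 38

Rows 3 and 5 both add up to 113, so every row sums to 113.
Row 4: 38 − 5 + 17 − 6 + 30 = 74, so the missing entry is 113 − 74 = 39.
Row 1: 10 + 29 − 3 + 34 + 5 = 75, so the missing entry is 113 − 75 = 38.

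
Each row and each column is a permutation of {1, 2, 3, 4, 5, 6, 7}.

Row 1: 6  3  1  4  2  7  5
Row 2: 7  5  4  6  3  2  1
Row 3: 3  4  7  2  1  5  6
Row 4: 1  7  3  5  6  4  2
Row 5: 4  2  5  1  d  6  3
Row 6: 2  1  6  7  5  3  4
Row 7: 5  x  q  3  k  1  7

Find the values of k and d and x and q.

Cell (5,5): row 5 already has {1, 2, 3, 4, 5, 6} → 7.
For row 7, column 2: column 2 already has {1, 2, 3, 4, 5, 7}; that leaves 6.
At (row 7, col 3): column 3 already has {1, 3, 4, 5, 6, 7}, so the value is 2.
Cell (7,5): row 7 already has {1, 2, 3, 5, 6, 7} → 4.

k = 4, d = 7, x = 6, q = 2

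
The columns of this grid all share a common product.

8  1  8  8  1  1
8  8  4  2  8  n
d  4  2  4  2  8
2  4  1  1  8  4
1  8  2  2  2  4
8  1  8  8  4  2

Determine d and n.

d = 1, n = 4

Columns 2 and 3 each multiply to 1024, so every column has product 1024.
Column 1: 8×8×2×1×8 = 1024, so the missing entry is 1024 ÷ 1024 = 1.
Column 6: 1×8×4×4×2 = 256, so the missing entry is 1024 ÷ 256 = 4.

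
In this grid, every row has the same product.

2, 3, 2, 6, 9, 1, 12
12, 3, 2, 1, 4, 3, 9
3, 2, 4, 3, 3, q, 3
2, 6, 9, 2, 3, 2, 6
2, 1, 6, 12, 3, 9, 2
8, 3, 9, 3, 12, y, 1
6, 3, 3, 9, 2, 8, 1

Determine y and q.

y = 1, q = 12

Rows 1 and 5 each multiply to 7776, so every row has product 7776.
Row 6: 8×3×9×3×12×1 = 7776, so the missing entry is 7776 ÷ 7776 = 1.
Row 3: 3×2×4×3×3×3 = 648, so the missing entry is 7776 ÷ 648 = 12.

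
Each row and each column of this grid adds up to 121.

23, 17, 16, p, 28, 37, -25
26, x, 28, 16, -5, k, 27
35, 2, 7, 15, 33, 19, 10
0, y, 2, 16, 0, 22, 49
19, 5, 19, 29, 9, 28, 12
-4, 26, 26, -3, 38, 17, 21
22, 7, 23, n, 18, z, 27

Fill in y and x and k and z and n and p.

y = 32, x = 32, k = -3, z = 1, n = 23, p = 25

The known cells in row 4 total 89, leaving 121 − 89 = 32 for the blank.
The known cells in column 2 total 89, leaving 121 − 89 = 32 for the blank.
The known cells in row 2 total 124, leaving 121 − 124 = -3 for the blank.
The known cells in column 6 total 120, leaving 121 − 120 = 1 for the blank.
The known cells in row 1 total 96, leaving 121 − 96 = 25 for the blank.
The known cells in row 7 total 98, leaving 121 − 98 = 23 for the blank.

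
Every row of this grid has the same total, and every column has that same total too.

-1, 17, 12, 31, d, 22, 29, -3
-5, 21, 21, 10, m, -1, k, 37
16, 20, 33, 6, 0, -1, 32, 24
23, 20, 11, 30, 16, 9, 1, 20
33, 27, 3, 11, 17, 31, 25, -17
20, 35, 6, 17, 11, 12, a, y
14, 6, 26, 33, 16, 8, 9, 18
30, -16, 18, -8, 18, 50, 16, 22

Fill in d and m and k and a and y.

d = 23, m = 29, k = 18, a = 0, y = 29

Rows 3 and 4 both sum to 130, so that's the common total.
Row 1 has -1 + 17 + 12 + 31 + 22 + 29 − 3 = 107; the blank must be 130 − 107 = 23.
Column 8 has -3 + 37 + 24 + 20 − 17 + 18 + 22 = 101; the blank must be 130 − 101 = 29.
Column 5 has 23 + 0 + 16 + 17 + 11 + 16 + 18 = 101; the blank must be 130 − 101 = 29.
Row 6 has 20 + 35 + 6 + 17 + 11 + 12 + 29 = 130; the blank must be 130 − 130 = 0.
Row 2 has -5 + 21 + 21 + 10 + 29 − 1 + 37 = 112; the blank must be 130 − 112 = 18.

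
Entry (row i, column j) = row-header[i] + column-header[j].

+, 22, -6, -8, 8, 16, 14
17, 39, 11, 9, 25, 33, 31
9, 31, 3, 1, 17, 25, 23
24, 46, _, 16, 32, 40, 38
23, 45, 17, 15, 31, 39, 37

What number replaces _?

24 + (-6) = 18.

18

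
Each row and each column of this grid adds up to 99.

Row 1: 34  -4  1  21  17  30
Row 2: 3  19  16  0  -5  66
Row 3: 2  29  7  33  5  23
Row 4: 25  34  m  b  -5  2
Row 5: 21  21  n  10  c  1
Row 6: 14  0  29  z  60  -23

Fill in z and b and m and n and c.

z = 19, b = 16, m = 27, n = 19, c = 27

The known cells in column 5 total 72, leaving 99 − 72 = 27 for the blank.
The known cells in row 5 total 80, leaving 99 − 80 = 19 for the blank.
The known cells in row 6 total 80, leaving 99 − 80 = 19 for the blank.
The known cells in column 4 total 83, leaving 99 − 83 = 16 for the blank.
The known cells in row 4 total 72, leaving 99 − 72 = 27 for the blank.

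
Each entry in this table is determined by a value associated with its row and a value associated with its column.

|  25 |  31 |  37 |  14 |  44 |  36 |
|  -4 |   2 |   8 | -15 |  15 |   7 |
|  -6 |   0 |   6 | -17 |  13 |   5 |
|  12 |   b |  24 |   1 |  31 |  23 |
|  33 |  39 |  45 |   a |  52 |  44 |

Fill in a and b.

a = 22, b = 18

The difference between any two rows is the same in every column — this is an addition table with the headers hidden.
Row 5 minus row 1 is 33 − 25 = 8, so its entry in column 4 is 14 + 8 = 22.
Row 4 minus row 1 is 12 − 25 = -13, so its entry in column 2 is 31 + (-13) = 18.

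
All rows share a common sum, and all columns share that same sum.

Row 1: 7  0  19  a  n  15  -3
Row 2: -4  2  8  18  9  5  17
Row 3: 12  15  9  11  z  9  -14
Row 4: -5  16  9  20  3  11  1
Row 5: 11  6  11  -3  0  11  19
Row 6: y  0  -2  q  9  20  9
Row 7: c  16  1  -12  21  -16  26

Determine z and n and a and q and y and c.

z = 13, n = 0, a = 17, q = 4, y = 15, c = 19

Rows 2 and 4 both sum to 55, so that's the common total.
Row 3: 12 + 15 + 9 + 11 + 9 − 14 = 42, so its missing entry is 55 − 42 = 13.
Column 5: 9 + 13 + 3 + 0 + 9 + 21 = 55, so its missing entry is 55 − 55 = 0.
Row 1: 7 + 0 + 19 + 0 + 15 − 3 = 38, so its missing entry is 55 − 38 = 17.
Row 7: 16 + 1 − 12 + 21 − 16 + 26 = 36, so its missing entry is 55 − 36 = 19.
Column 1: 7 − 4 + 12 − 5 + 11 + 19 = 40, so its missing entry is 55 − 40 = 15.
Row 6: 15 + 0 − 2 + 9 + 20 + 9 = 51, so its missing entry is 55 − 51 = 4.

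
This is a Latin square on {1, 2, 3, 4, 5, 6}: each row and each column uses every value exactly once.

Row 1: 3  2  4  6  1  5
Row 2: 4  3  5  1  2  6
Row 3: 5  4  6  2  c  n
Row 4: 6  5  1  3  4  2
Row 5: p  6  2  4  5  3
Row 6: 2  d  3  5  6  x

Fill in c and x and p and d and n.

Cell (3,5): column 5 already has {1, 2, 4, 5, 6} → 3.
At (row 5, col 1): row 5 already has {2, 3, 4, 5, 6}, so the value is 1.
Cell (6,2): column 2 already has {2, 3, 4, 5, 6} → 1.
For row 6, column 6: row 6 already has {1, 2, 3, 5, 6}; that leaves 4.
At (row 3, col 6): row 3 already has {2, 3, 4, 5, 6}, so the value is 1.

c = 3, x = 4, p = 1, d = 1, n = 1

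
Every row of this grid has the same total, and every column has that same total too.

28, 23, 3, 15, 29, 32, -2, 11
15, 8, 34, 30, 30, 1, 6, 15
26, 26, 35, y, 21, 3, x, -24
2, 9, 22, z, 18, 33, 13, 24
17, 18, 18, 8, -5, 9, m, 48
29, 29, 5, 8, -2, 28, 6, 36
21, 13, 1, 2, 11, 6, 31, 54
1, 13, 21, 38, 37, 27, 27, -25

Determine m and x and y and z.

Rows 1 and 2 both sum to 139, so that's the common total.
Row 5 has 17 + 18 + 18 + 8 − 5 + 9 + 48 = 113; the blank must be 139 − 113 = 26.
Column 7 has -2 + 6 + 13 + 26 + 6 + 31 + 27 = 107; the blank must be 139 − 107 = 32.
Row 3 has 26 + 26 + 35 + 21 + 3 + 32 − 24 = 119; the blank must be 139 − 119 = 20.
Row 4 has 2 + 9 + 22 + 18 + 33 + 13 + 24 = 121; the blank must be 139 − 121 = 18.

m = 26, x = 32, y = 20, z = 18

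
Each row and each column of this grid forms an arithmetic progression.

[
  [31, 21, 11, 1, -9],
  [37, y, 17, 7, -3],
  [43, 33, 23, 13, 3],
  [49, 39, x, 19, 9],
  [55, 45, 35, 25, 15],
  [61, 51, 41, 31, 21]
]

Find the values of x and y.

Along each row the entries change by -10 per step; down each column they change by 6.
Row 4: from 49 at column 1, stepping by -10 to column 3 gives 29.
Row 2: from 37 at column 1, stepping by -10 to column 2 gives 27.

x = 29, y = 27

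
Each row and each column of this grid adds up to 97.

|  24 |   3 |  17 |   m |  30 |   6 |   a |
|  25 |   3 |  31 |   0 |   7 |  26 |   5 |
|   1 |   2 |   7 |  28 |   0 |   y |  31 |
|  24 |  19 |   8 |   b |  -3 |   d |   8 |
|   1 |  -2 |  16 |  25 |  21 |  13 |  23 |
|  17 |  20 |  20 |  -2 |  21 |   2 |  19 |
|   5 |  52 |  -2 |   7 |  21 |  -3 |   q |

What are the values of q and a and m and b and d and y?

The known cells in row 7 total 80, leaving 97 − 80 = 17 for the blank.
The known cells in column 7 total 103, leaving 97 − 103 = -6 for the blank.
The known cells in row 1 total 74, leaving 97 − 74 = 23 for the blank.
The known cells in column 4 total 81, leaving 97 − 81 = 16 for the blank.
The known cells in row 3 total 69, leaving 97 − 69 = 28 for the blank.
The known cells in row 4 total 72, leaving 97 − 72 = 25 for the blank.

q = 17, a = -6, m = 23, b = 16, d = 25, y = 28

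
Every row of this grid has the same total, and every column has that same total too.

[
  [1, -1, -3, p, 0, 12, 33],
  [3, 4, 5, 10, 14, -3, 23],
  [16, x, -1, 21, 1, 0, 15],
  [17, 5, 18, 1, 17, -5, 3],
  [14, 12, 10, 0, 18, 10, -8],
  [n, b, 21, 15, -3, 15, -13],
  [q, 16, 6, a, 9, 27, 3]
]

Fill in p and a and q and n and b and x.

Rows 2 and 4 both sum to 56, so that's the common total.
Row 3: 16 − 1 + 21 + 1 + 0 + 15 = 52, so its missing entry is 56 − 52 = 4.
Row 1: 1 − 1 − 3 + 0 + 12 + 33 = 42, so its missing entry is 56 − 42 = 14.
Column 2: -1 + 4 + 4 + 5 + 12 + 16 = 40, so its missing entry is 56 − 40 = 16.
Row 6: 16 + 21 + 15 − 3 + 15 − 13 = 51, so its missing entry is 56 − 51 = 5.
Column 1: 1 + 3 + 16 + 17 + 14 + 5 = 56, so its missing entry is 56 − 56 = 0.
Row 7: 0 + 16 + 6 + 9 + 27 + 3 = 61, so its missing entry is 56 − 61 = -5.

p = 14, a = -5, q = 0, n = 5, b = 16, x = 4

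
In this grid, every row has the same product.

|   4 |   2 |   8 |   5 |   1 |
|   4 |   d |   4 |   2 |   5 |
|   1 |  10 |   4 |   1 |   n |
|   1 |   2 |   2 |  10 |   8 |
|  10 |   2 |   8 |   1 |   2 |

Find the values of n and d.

Rows 1 and 4 each multiply to 320, so every row has product 320.
Row 3: 1×10×4×1 = 40, so the missing entry is 320 ÷ 40 = 8.
Row 2: 4×4×2×5 = 160, so the missing entry is 320 ÷ 160 = 2.

n = 8, d = 2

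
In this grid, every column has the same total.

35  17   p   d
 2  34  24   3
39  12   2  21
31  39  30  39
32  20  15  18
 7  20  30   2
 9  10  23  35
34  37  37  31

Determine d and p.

d = 40, p = 28

Columns 1 and 2 both add up to 189, so every column sums to 189.
Column 4: 3 + 21 + 39 + 18 + 2 + 35 + 31 = 149, so the missing entry is 189 − 149 = 40.
Column 3: 24 + 2 + 30 + 15 + 30 + 23 + 37 = 161, so the missing entry is 189 − 161 = 28.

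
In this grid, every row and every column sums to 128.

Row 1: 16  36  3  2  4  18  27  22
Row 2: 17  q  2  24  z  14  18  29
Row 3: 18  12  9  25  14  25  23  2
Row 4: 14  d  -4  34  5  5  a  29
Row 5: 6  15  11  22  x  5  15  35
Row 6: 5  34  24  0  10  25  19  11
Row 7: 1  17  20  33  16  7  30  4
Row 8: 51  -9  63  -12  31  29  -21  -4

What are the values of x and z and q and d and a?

x = 19, z = 29, q = -5, d = 28, a = 17

Row 5: 6 + 15 + 11 + 22 + 5 + 15 + 35 = 109, so its missing entry is 128 − 109 = 19.
Column 5: 4 + 14 + 5 + 19 + 10 + 16 + 31 = 99, so its missing entry is 128 − 99 = 29.
Row 2: 17 + 2 + 24 + 29 + 14 + 18 + 29 = 133, so its missing entry is 128 − 133 = -5.
Column 2: 36 − 5 + 12 + 15 + 34 + 17 − 9 = 100, so its missing entry is 128 − 100 = 28.
Row 4: 14 + 28 − 4 + 34 + 5 + 5 + 29 = 111, so its missing entry is 128 − 111 = 17.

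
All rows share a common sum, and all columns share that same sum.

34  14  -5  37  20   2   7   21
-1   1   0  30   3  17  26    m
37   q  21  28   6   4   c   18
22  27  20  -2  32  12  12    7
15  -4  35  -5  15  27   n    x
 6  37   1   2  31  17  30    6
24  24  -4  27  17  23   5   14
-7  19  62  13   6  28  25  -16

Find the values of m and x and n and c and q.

Rows 1 and 4 both sum to 130, so that's the common total.
The known cells in column 2 total 118, leaving 130 − 118 = 12 for the blank.
The known cells in row 2 total 76, leaving 130 − 76 = 54 for the blank.
The known cells in row 3 total 126, leaving 130 − 126 = 4 for the blank.
The known cells in column 7 total 109, leaving 130 − 109 = 21 for the blank.
The known cells in row 5 total 104, leaving 130 − 104 = 26 for the blank.

m = 54, x = 26, n = 21, c = 4, q = 12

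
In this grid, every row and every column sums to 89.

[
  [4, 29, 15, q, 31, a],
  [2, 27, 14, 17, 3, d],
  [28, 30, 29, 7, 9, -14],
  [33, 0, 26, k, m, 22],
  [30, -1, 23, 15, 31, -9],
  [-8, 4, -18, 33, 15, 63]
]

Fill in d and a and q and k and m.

Column 5 has 31 + 3 + 9 + 31 + 15 = 89; the blank must be 89 − 89 = 0.
Row 2 has 2 + 27 + 14 + 17 + 3 = 63; the blank must be 89 − 63 = 26.
Row 4 has 33 + 0 + 26 + 0 + 22 = 81; the blank must be 89 − 81 = 8.
Column 4 has 17 + 7 + 8 + 15 + 33 = 80; the blank must be 89 − 80 = 9.
Row 1 has 4 + 29 + 15 + 9 + 31 = 88; the blank must be 89 − 88 = 1.

d = 26, a = 1, q = 9, k = 8, m = 0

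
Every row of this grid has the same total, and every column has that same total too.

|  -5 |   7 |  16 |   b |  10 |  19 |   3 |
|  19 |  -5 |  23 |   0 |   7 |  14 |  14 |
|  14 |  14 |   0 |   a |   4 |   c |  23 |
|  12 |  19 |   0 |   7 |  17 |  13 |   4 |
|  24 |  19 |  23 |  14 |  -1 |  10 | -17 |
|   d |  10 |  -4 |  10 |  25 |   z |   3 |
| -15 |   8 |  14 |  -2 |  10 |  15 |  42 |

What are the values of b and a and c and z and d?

Rows 2 and 4 both sum to 72, so that's the common total.
Row 1: -5 + 7 + 16 + 10 + 19 + 3 = 50, so its missing entry is 72 − 50 = 22.
Column 4: 22 + 0 + 7 + 14 + 10 − 2 = 51, so its missing entry is 72 − 51 = 21.
Column 1: -5 + 19 + 14 + 12 + 24 − 15 = 49, so its missing entry is 72 − 49 = 23.
Row 6: 23 + 10 − 4 + 10 + 25 + 3 = 67, so its missing entry is 72 − 67 = 5.
Row 3: 14 + 14 + 0 + 21 + 4 + 23 = 76, so its missing entry is 72 − 76 = -4.

b = 22, a = 21, c = -4, z = 5, d = 23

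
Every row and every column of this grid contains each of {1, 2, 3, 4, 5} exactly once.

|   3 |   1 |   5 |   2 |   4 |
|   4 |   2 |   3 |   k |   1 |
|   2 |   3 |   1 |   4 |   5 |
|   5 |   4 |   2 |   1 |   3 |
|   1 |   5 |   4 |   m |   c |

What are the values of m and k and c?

m = 3, k = 5, c = 2

At (row 5, col 5): column 5 already has {1, 3, 4, 5}, so the value is 2.
Cell (2,4): row 2 already has {1, 2, 3, 4} → 5.
At (row 5, col 4): row 5 already has {1, 2, 4, 5}, so the value is 3.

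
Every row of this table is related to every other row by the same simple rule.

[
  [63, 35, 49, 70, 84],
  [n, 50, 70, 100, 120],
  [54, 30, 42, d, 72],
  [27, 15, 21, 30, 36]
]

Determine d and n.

d = 60, n = 90

Each row is a constant multiple of every other row — this is a multiplication table with the headers hidden.
Row 3 is 72/84 = 6/7 times row 1, so its entry in column 4 is 70 × 6/7 = 60.
Row 2 is 120/84 = 10/7 times row 1, so its entry in column 1 is 63 × 10/7 = 90.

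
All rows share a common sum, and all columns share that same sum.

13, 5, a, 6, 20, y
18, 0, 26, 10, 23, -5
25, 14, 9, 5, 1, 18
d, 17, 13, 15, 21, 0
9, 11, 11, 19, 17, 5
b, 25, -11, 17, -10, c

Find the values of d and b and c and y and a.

Rows 2 and 3 both sum to 72, so that's the common total.
Row 4 has 17 + 13 + 15 + 21 + 0 = 66; the blank must be 72 − 66 = 6.
Column 3 has 26 + 9 + 13 + 11 − 11 = 48; the blank must be 72 − 48 = 24.
Column 1 has 13 + 18 + 25 + 6 + 9 = 71; the blank must be 72 − 71 = 1.
Row 6 has 1 + 25 − 11 + 17 − 10 = 22; the blank must be 72 − 22 = 50.
Row 1 has 13 + 5 + 24 + 6 + 20 = 68; the blank must be 72 − 68 = 4.

d = 6, b = 1, c = 50, y = 4, a = 24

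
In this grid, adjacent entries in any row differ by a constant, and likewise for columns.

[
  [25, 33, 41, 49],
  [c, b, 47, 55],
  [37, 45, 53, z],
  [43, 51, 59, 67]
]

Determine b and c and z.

b = 39, c = 31, z = 61

Along each row the entries change by 8 per step; down each column they change by 6.
Row 2: from 47 at column 3, stepping by 8 to column 2 gives 39.
Row 2: from 47 at column 3, stepping by 8 to column 1 gives 31.
Row 3: from 37 at column 1, stepping by 8 to column 4 gives 61.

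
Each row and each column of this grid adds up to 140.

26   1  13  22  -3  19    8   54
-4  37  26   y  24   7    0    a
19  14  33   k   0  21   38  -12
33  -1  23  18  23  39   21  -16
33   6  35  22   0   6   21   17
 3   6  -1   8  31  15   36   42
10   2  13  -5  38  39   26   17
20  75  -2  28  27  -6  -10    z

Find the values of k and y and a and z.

k = 27, y = 20, a = 30, z = 8

Row 3: 19 + 14 + 33 + 0 + 21 + 38 − 12 = 113, so its missing entry is 140 − 113 = 27.
Column 4: 22 + 27 + 18 + 22 + 8 − 5 + 28 = 120, so its missing entry is 140 − 120 = 20.
Row 2: -4 + 37 + 26 + 20 + 24 + 7 + 0 = 110, so its missing entry is 140 − 110 = 30.
Row 8: 20 + 75 − 2 + 28 + 27 − 6 − 10 = 132, so its missing entry is 140 − 132 = 8.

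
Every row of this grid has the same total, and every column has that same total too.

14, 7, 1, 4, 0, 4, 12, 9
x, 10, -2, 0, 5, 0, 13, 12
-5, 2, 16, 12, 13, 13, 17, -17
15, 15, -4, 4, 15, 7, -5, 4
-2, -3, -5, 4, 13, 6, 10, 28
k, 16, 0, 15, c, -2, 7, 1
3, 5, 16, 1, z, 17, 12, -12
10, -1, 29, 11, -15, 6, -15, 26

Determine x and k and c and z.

x = 13, k = 3, c = 11, z = 9

Rows 1 and 3 both sum to 51, so that's the common total.
Row 2 has 10 − 2 + 0 + 5 + 0 + 13 + 12 = 38; the blank must be 51 − 38 = 13.
Column 1 has 14 + 13 − 5 + 15 − 2 + 3 + 10 = 48; the blank must be 51 − 48 = 3.
Row 6 has 3 + 16 + 0 + 15 − 2 + 7 + 1 = 40; the blank must be 51 − 40 = 11.
Row 7 has 3 + 5 + 16 + 1 + 17 + 12 − 12 = 42; the blank must be 51 − 42 = 9.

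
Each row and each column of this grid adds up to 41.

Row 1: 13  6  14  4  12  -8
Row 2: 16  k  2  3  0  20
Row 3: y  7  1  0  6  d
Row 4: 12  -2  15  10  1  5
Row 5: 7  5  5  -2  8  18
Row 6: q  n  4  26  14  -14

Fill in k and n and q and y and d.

Row 2: 16 + 2 + 3 + 0 + 20 = 41, so its missing entry is 41 − 41 = 0.
Column 2: 6 + 0 + 7 − 2 + 5 = 16, so its missing entry is 41 − 16 = 25.
Row 6: 25 + 4 + 26 + 14 − 14 = 55, so its missing entry is 41 − 55 = -14.
Column 1: 13 + 16 + 12 + 7 − 14 = 34, so its missing entry is 41 − 34 = 7.
Row 3: 7 + 7 + 1 + 0 + 6 = 21, so its missing entry is 41 − 21 = 20.

k = 0, n = 25, q = -14, y = 7, d = 20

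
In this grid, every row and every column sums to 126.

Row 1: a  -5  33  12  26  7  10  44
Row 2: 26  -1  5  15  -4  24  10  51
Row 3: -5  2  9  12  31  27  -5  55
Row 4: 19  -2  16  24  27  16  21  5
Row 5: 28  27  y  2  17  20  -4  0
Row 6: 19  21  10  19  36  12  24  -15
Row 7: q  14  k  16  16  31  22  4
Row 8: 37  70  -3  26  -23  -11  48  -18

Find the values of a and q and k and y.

The known cells in row 5 total 90, leaving 126 − 90 = 36 for the blank.
The known cells in column 3 total 106, leaving 126 − 106 = 20 for the blank.
The known cells in row 7 total 123, leaving 126 − 123 = 3 for the blank.
The known cells in row 1 total 127, leaving 126 − 127 = -1 for the blank.

a = -1, q = 3, k = 20, y = 36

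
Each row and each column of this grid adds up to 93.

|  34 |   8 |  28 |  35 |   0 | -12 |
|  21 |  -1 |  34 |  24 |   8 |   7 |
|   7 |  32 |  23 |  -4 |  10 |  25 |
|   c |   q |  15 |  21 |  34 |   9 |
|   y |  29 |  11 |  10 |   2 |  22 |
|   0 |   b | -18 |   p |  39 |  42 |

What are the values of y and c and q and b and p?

The known cells in row 5 total 74, leaving 93 − 74 = 19 for the blank.
The known cells in column 1 total 81, leaving 93 − 81 = 12 for the blank.
The known cells in row 4 total 91, leaving 93 − 91 = 2 for the blank.
The known cells in column 2 total 70, leaving 93 − 70 = 23 for the blank.
The known cells in row 6 total 86, leaving 93 − 86 = 7 for the blank.

y = 19, c = 12, q = 2, b = 23, p = 7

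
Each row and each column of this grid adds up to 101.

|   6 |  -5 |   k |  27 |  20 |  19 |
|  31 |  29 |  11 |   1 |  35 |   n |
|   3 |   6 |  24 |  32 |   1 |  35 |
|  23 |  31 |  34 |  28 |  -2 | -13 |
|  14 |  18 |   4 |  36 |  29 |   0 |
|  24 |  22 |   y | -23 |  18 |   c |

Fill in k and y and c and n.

k = 34, y = -6, c = 66, n = -6

Row 1: 6 − 5 + 27 + 20 + 19 = 67, so its missing entry is 101 − 67 = 34.
Row 2: 31 + 29 + 11 + 1 + 35 = 107, so its missing entry is 101 − 107 = -6.
Column 6: 19 − 6 + 35 − 13 + 0 = 35, so its missing entry is 101 − 35 = 66.
Row 6: 24 + 22 − 23 + 18 + 66 = 107, so its missing entry is 101 − 107 = -6.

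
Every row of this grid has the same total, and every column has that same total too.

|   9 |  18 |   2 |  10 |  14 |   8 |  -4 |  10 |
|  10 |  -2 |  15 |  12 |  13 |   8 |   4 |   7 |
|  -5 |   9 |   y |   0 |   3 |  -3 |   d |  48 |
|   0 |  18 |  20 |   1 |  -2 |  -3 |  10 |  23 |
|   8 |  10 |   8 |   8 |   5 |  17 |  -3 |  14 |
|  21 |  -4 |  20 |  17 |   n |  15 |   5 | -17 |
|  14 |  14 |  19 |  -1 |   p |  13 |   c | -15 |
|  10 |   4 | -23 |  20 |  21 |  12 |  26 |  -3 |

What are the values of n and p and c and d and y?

Rows 1 and 2 both sum to 67, so that's the common total.
Row 6 has 21 − 4 + 20 + 17 + 15 + 5 − 17 = 57; the blank must be 67 − 57 = 10.
Column 5 has 14 + 13 + 3 − 2 + 5 + 10 + 21 = 64; the blank must be 67 − 64 = 3.
Column 3 has 2 + 15 + 20 + 8 + 20 + 19 − 23 = 61; the blank must be 67 − 61 = 6.
Row 3 has -5 + 9 + 6 + 0 + 3 − 3 + 48 = 58; the blank must be 67 − 58 = 9.
Row 7 has 14 + 14 + 19 − 1 + 3 + 13 − 15 = 47; the blank must be 67 − 47 = 20.

n = 10, p = 3, c = 20, d = 9, y = 6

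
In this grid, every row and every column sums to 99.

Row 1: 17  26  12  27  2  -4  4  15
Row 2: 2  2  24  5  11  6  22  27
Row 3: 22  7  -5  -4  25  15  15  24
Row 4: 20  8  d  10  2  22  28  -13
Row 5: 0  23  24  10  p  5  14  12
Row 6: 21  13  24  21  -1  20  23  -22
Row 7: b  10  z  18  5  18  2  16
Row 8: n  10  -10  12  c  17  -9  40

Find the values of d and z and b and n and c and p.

d = 22, z = 8, b = 22, n = -5, c = 44, p = 11

Row 5: 0 + 23 + 24 + 10 + 5 + 14 + 12 = 88, so its missing entry is 99 − 88 = 11.
Column 5: 2 + 11 + 25 + 2 + 11 − 1 + 5 = 55, so its missing entry is 99 − 55 = 44.
Row 8: 10 − 10 + 12 + 44 + 17 − 9 + 40 = 104, so its missing entry is 99 − 104 = -5.
Column 1: 17 + 2 + 22 + 20 + 0 + 21 − 5 = 77, so its missing entry is 99 − 77 = 22.
Row 7: 22 + 10 + 18 + 5 + 18 + 2 + 16 = 91, so its missing entry is 99 − 91 = 8.
Row 4: 20 + 8 + 10 + 2 + 22 + 28 − 13 = 77, so its missing entry is 99 − 77 = 22.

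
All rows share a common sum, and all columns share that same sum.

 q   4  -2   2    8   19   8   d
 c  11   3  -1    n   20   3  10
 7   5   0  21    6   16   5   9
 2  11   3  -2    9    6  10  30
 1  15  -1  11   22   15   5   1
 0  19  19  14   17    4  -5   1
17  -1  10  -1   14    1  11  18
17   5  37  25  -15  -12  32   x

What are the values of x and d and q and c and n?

x = -20, d = 20, q = 10, c = 15, n = 8

Rows 3 and 4 both sum to 69, so that's the common total.
The known cells in row 8 total 89, leaving 69 − 89 = -20 for the blank.
The known cells in column 8 total 49, leaving 69 − 49 = 20 for the blank.
The known cells in row 1 total 59, leaving 69 − 59 = 10 for the blank.
The known cells in column 5 total 61, leaving 69 − 61 = 8 for the blank.
The known cells in row 2 total 54, leaving 69 − 54 = 15 for the blank.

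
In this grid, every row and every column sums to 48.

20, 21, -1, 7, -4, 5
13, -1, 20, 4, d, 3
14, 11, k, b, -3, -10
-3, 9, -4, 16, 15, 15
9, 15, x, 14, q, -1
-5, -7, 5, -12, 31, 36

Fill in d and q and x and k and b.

d = 9, q = 0, x = 11, k = 17, b = 19

Row 2: 13 − 1 + 20 + 4 + 3 = 39, so its missing entry is 48 − 39 = 9.
Column 5: -4 + 9 − 3 + 15 + 31 = 48, so its missing entry is 48 − 48 = 0.
Row 5: 9 + 15 + 14 + 0 − 1 = 37, so its missing entry is 48 − 37 = 11.
Column 4: 7 + 4 + 16 + 14 − 12 = 29, so its missing entry is 48 − 29 = 19.
Row 3: 14 + 11 + 19 − 3 − 10 = 31, so its missing entry is 48 − 31 = 17.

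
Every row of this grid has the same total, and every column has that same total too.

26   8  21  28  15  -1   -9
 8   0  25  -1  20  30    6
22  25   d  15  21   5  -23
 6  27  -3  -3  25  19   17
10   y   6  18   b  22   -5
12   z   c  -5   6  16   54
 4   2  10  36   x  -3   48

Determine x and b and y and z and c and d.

Rows 1 and 2 both sum to 88, so that's the common total.
The known cells in row 7 total 97, leaving 88 − 97 = -9 for the blank.
The known cells in column 5 total 78, leaving 88 − 78 = 10 for the blank.
The known cells in row 3 total 65, leaving 88 − 65 = 23 for the blank.
The known cells in row 5 total 61, leaving 88 − 61 = 27 for the blank.
The known cells in column 2 total 89, leaving 88 − 89 = -1 for the blank.
The known cells in row 6 total 82, leaving 88 − 82 = 6 for the blank.

x = -9, b = 10, y = 27, z = -1, c = 6, d = 23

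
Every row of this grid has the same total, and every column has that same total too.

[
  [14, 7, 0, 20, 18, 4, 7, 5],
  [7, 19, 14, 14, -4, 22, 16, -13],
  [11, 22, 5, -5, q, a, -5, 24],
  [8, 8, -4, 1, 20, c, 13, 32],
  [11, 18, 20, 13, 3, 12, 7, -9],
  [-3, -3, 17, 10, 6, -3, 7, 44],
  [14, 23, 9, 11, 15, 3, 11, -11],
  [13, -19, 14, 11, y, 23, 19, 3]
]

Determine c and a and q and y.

c = -3, a = 17, q = 6, y = 11

Rows 1 and 2 both sum to 75, so that's the common total.
Row 8 has 13 − 19 + 14 + 11 + 23 + 19 + 3 = 64; the blank must be 75 − 64 = 11.
Column 5 has 18 − 4 + 20 + 3 + 6 + 15 + 11 = 69; the blank must be 75 − 69 = 6.
Row 3 has 11 + 22 + 5 − 5 + 6 − 5 + 24 = 58; the blank must be 75 − 58 = 17.
Row 4 has 8 + 8 − 4 + 1 + 20 + 13 + 32 = 78; the blank must be 75 − 78 = -3.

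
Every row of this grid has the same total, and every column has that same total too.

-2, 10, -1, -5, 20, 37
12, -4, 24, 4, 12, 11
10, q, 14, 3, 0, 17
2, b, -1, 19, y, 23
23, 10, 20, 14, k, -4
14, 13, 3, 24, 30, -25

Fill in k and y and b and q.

Rows 1 and 2 both sum to 59, so that's the common total.
The known cells in row 5 total 63, leaving 59 − 63 = -4 for the blank.
The known cells in row 3 total 44, leaving 59 − 44 = 15 for the blank.
The known cells in column 2 total 44, leaving 59 − 44 = 15 for the blank.
The known cells in row 4 total 58, leaving 59 − 58 = 1 for the blank.

k = -4, y = 1, b = 15, q = 15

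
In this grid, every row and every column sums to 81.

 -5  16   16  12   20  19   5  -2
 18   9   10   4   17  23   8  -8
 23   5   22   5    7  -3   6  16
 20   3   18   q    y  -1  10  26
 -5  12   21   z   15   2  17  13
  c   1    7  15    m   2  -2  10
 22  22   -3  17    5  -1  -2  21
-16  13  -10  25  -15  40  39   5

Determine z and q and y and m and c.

The known cells in row 5 total 75, leaving 81 − 75 = 6 for the blank.
The known cells in column 4 total 84, leaving 81 − 84 = -3 for the blank.
The known cells in row 4 total 73, leaving 81 − 73 = 8 for the blank.
The known cells in column 5 total 57, leaving 81 − 57 = 24 for the blank.
The known cells in row 6 total 57, leaving 81 − 57 = 24 for the blank.

z = 6, q = -3, y = 8, m = 24, c = 24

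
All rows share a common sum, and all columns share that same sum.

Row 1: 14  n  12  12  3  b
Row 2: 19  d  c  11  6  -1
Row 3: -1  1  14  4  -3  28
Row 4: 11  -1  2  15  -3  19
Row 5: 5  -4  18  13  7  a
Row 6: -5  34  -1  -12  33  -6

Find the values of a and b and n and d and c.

Rows 3 and 4 both sum to 43, so that's the common total.
Column 3 has 12 + 14 + 2 + 18 − 1 = 45; the blank must be 43 − 45 = -2.
Row 2 has 19 − 2 + 11 + 6 − 1 = 33; the blank must be 43 − 33 = 10.
Column 2 has 10 + 1 − 1 − 4 + 34 = 40; the blank must be 43 − 40 = 3.
Row 5 has 5 − 4 + 18 + 13 + 7 = 39; the blank must be 43 − 39 = 4.
Row 1 has 14 + 3 + 12 + 12 + 3 = 44; the blank must be 43 − 44 = -1.

a = 4, b = -1, n = 3, d = 10, c = -2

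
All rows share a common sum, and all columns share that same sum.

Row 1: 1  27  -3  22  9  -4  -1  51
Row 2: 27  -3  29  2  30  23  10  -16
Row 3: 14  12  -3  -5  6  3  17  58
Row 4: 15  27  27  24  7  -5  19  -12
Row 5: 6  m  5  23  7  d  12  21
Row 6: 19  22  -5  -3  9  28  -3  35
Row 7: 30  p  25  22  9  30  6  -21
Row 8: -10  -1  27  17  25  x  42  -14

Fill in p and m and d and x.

Rows 1 and 2 both sum to 102, so that's the common total.
Row 7 has 30 + 25 + 22 + 9 + 30 + 6 − 21 = 101; the blank must be 102 − 101 = 1.
Column 2 has 27 − 3 + 12 + 27 + 22 + 1 − 1 = 85; the blank must be 102 − 85 = 17.
Row 5 has 6 + 17 + 5 + 23 + 7 + 12 + 21 = 91; the blank must be 102 − 91 = 11.
Row 8 has -10 − 1 + 27 + 17 + 25 + 42 − 14 = 86; the blank must be 102 − 86 = 16.

p = 1, m = 17, d = 11, x = 16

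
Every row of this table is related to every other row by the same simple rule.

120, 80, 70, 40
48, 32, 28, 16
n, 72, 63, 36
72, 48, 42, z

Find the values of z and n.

Each row is a constant multiple of every other row — this is a multiplication table with the headers hidden.
Row 4 is 42/70 = 3/5 times row 1, so its entry in column 4 is 40 × 3/5 = 24.
Row 3 is 63/70 = 9/10 times row 1, so its entry in column 1 is 120 × 9/10 = 108.

z = 24, n = 108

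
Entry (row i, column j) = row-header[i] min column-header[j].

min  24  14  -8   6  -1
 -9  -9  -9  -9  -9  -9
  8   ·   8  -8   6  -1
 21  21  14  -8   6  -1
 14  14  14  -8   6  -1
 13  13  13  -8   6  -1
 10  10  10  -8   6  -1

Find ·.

8

min(8, 24) = 8.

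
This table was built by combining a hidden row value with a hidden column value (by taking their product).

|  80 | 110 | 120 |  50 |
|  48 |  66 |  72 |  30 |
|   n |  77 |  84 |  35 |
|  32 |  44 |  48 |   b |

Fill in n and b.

n = 56, b = 20

Each row is a constant multiple of every other row — this is a multiplication table with the headers hidden.
Row 3 is 84/120 = 7/10 times row 1, so its entry in column 1 is 80 × 7/10 = 56.
Row 4 is 48/120 = 2/5 times row 1, so its entry in column 4 is 50 × 2/5 = 20.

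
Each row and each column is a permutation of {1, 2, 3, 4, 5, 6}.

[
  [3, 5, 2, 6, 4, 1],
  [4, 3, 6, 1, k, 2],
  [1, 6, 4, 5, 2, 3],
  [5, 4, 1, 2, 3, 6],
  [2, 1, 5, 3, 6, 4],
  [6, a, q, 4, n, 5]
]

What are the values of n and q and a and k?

n = 1, q = 3, a = 2, k = 5

Cell (6,2): column 2 already has {1, 3, 4, 5, 6} → 2.
At (row 2, col 5): row 2 already has {1, 2, 3, 4, 6}, so the value is 5.
For row 6, column 5: column 5 already has {2, 3, 4, 5, 6}; that leaves 1.
At (row 6, col 3): row 6 already has {1, 2, 4, 5, 6}, so the value is 3.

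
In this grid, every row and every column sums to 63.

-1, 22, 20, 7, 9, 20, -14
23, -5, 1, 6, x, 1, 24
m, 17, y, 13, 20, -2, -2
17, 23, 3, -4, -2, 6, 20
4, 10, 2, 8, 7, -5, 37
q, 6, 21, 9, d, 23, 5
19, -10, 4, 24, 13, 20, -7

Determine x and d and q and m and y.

Row 2: 23 − 5 + 1 + 6 + 1 + 24 = 50, so its missing entry is 63 − 50 = 13.
Column 5: 9 + 13 + 20 − 2 + 7 + 13 = 60, so its missing entry is 63 − 60 = 3.
Row 6: 6 + 21 + 9 + 3 + 23 + 5 = 67, so its missing entry is 63 − 67 = -4.
Column 1: -1 + 23 + 17 + 4 − 4 + 19 = 58, so its missing entry is 63 − 58 = 5.
Row 3: 5 + 17 + 13 + 20 − 2 − 2 = 51, so its missing entry is 63 − 51 = 12.

x = 13, d = 3, q = -4, m = 5, y = 12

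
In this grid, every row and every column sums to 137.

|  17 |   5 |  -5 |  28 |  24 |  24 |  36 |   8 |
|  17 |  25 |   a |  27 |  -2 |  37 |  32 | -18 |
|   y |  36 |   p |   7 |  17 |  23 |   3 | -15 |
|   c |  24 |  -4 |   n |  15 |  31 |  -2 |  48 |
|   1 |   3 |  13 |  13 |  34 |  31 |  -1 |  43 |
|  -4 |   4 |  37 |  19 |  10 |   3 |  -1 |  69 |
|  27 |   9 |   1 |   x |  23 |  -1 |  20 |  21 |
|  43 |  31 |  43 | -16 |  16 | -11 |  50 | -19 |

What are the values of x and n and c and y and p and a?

The known cells in row 2 total 118, leaving 137 − 118 = 19 for the blank.
The known cells in column 3 total 104, leaving 137 − 104 = 33 for the blank.
The known cells in row 3 total 104, leaving 137 − 104 = 33 for the blank.
The known cells in column 1 total 134, leaving 137 − 134 = 3 for the blank.
The known cells in row 4 total 115, leaving 137 − 115 = 22 for the blank.
The known cells in row 7 total 100, leaving 137 − 100 = 37 for the blank.

x = 37, n = 22, c = 3, y = 33, p = 33, a = 19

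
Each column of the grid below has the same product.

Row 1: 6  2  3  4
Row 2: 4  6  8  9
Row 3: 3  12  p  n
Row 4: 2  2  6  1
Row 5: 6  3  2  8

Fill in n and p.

n = 3, p = 3

Columns 1 and 2 each multiply to 864, so every column has product 864.
Column 4: 4×9×1×8 = 288, so the missing entry is 864 ÷ 288 = 3.
Column 3: 3×8×6×2 = 288, so the missing entry is 864 ÷ 288 = 3.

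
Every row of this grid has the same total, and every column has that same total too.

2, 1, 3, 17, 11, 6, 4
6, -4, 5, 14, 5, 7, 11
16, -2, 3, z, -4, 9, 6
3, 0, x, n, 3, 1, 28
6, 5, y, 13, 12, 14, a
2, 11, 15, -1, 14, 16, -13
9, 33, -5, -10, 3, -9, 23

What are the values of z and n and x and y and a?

Rows 1 and 2 both sum to 44, so that's the common total.
Column 7 has 4 + 11 + 6 + 28 − 13 + 23 = 59; the blank must be 44 − 59 = -15.
Row 5 has 6 + 5 + 13 + 12 + 14 − 15 = 35; the blank must be 44 − 35 = 9.
Row 3 has 16 − 2 + 3 − 4 + 9 + 6 = 28; the blank must be 44 − 28 = 16.
Column 4 has 17 + 14 + 16 + 13 − 1 − 10 = 49; the blank must be 44 − 49 = -5.
Row 4 has 3 + 0 − 5 + 3 + 1 + 28 = 30; the blank must be 44 − 30 = 14.

z = 16, n = -5, x = 14, y = 9, a = -15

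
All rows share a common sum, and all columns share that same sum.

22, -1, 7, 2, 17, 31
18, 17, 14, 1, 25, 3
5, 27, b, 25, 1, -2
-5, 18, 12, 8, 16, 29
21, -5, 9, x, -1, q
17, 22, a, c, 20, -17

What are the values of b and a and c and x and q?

Rows 1 and 2 both sum to 78, so that's the common total.
Column 6 has 31 + 3 − 2 + 29 − 17 = 44; the blank must be 78 − 44 = 34.
Row 5 has 21 − 5 + 9 − 1 + 34 = 58; the blank must be 78 − 58 = 20.
Row 3 has 5 + 27 + 25 + 1 − 2 = 56; the blank must be 78 − 56 = 22.
Column 4 has 2 + 1 + 25 + 8 + 20 = 56; the blank must be 78 − 56 = 22.
Row 6 has 17 + 22 + 22 + 20 − 17 = 64; the blank must be 78 − 64 = 14.

b = 22, a = 14, c = 22, x = 20, q = 34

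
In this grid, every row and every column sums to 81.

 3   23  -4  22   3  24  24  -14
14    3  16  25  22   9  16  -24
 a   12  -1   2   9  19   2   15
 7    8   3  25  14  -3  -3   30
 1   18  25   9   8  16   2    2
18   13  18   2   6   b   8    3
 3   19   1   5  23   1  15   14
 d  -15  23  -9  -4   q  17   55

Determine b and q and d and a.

Row 6 has 18 + 13 + 18 + 2 + 6 + 8 + 3 = 68; the blank must be 81 − 68 = 13.
Column 6 has 24 + 9 + 19 − 3 + 16 + 13 + 1 = 79; the blank must be 81 − 79 = 2.
Row 3 has 12 − 1 + 2 + 9 + 19 + 2 + 15 = 58; the blank must be 81 − 58 = 23.
Row 8 has -15 + 23 − 9 − 4 + 2 + 17 + 55 = 69; the blank must be 81 − 69 = 12.

b = 13, q = 2, d = 12, a = 23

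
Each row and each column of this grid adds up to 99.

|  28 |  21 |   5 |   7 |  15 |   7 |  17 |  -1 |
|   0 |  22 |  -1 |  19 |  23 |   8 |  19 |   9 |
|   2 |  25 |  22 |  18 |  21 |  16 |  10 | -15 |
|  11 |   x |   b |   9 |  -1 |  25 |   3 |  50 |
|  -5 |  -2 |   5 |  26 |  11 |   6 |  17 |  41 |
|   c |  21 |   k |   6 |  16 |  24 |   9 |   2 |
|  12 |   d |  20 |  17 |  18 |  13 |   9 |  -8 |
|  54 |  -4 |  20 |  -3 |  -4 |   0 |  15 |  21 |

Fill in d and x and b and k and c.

The known cells in row 7 total 81, leaving 99 − 81 = 18 for the blank.
The known cells in column 2 total 101, leaving 99 − 101 = -2 for the blank.
The known cells in column 1 total 102, leaving 99 − 102 = -3 for the blank.
The known cells in row 4 total 95, leaving 99 − 95 = 4 for the blank.
The known cells in row 6 total 75, leaving 99 − 75 = 24 for the blank.

d = 18, x = -2, b = 4, k = 24, c = -3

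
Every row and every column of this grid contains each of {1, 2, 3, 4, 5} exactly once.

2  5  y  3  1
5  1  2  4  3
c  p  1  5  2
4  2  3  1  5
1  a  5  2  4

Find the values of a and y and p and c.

For row 3, column 1: column 1 already has {1, 2, 4, 5}; that leaves 3.
At (row 1, col 3): row 1 already has {1, 2, 3, 5}, so the value is 4.
For row 5, column 2: row 5 already has {1, 2, 4, 5}; that leaves 3.
Cell (3,2): row 3 already has {1, 2, 3, 5} → 4.

a = 3, y = 4, p = 4, c = 3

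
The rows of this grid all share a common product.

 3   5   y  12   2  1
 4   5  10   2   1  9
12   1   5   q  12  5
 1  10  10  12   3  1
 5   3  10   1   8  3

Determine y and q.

y = 10, q = 1

Rows 2 and 5 each multiply to 3600, so every row has product 3600.
Row 1: 3×5×12×2×1 = 360, so the missing entry is 3600 ÷ 360 = 10.
Row 3: 12×1×5×12×5 = 3600, so the missing entry is 3600 ÷ 3600 = 1.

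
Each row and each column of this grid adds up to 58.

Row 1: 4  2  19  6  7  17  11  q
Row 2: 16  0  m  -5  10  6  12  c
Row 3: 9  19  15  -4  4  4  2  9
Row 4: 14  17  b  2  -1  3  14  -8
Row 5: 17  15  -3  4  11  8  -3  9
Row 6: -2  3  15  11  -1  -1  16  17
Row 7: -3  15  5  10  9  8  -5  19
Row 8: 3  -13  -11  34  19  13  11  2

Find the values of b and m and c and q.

b = 17, m = 1, c = 18, q = -8

Row 1: 4 + 2 + 19 + 6 + 7 + 17 + 11 = 66, so its missing entry is 58 − 66 = -8.
Row 4: 14 + 17 + 2 − 1 + 3 + 14 − 8 = 41, so its missing entry is 58 − 41 = 17.
Column 3: 19 + 15 + 17 − 3 + 15 + 5 − 11 = 57, so its missing entry is 58 − 57 = 1.
Row 2: 16 + 0 + 1 − 5 + 10 + 6 + 12 = 40, so its missing entry is 58 − 40 = 18.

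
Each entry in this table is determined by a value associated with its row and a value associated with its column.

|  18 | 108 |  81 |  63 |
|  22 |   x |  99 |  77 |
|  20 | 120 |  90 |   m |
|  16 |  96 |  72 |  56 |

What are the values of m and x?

Each row is a constant multiple of every other row — this is a multiplication table with the headers hidden.
Row 3 is 20/18 = 10/9 times row 1, so its entry in column 4 is 63 × 10/9 = 70.
Row 2 is 22/18 = 11/9 times row 1, so its entry in column 2 is 108 × 11/9 = 132.

m = 70, x = 132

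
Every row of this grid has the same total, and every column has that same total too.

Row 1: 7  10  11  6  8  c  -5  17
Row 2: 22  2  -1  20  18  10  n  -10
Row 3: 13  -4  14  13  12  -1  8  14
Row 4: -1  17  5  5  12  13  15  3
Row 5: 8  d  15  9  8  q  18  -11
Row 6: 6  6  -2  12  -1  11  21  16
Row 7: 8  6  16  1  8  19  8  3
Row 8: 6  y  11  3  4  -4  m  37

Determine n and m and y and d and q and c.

Rows 3 and 4 both sum to 69, so that's the common total.
The known cells in row 1 total 54, leaving 69 − 54 = 15 for the blank.
The known cells in column 6 total 63, leaving 69 − 63 = 6 for the blank.
The known cells in row 2 total 61, leaving 69 − 61 = 8 for the blank.
The known cells in column 7 total 73, leaving 69 − 73 = -4 for the blank.
The known cells in row 8 total 53, leaving 69 − 53 = 16 for the blank.
The known cells in row 5 total 53, leaving 69 − 53 = 16 for the blank.

n = 8, m = -4, y = 16, d = 16, q = 6, c = 15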